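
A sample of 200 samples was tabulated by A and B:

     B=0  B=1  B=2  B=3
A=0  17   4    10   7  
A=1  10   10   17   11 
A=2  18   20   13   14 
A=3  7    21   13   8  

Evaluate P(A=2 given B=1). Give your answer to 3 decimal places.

Total with B=1: 4 + 10 + 20 + 21 = 55.
P(A=2 | B=1) = 20/55 = 0.364.

0.364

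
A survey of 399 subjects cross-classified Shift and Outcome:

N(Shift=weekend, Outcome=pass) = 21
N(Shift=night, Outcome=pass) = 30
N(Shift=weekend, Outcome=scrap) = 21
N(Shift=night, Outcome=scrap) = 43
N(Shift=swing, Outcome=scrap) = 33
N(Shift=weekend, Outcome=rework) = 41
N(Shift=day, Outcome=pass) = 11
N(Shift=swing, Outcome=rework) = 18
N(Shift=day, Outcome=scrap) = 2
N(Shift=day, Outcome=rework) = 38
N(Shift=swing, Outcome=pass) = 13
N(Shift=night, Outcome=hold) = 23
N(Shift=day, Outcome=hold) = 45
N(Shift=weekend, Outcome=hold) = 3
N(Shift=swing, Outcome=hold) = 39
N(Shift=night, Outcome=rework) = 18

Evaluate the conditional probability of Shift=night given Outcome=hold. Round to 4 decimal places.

Total with Outcome=hold: 45 + 39 + 23 + 3 = 110.
P(Shift=night | Outcome=hold) = 23/110 = 0.2091.

0.2091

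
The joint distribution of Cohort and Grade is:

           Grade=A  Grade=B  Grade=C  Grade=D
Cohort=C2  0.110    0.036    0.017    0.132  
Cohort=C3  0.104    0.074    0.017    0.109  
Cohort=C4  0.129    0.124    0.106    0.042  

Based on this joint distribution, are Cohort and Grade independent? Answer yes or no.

no

P(Cohort=C4) = 0.401 and P(Grade=D) = 0.283, so their product is 0.11348, but P(Cohort=C4, Grade=D) = 0.042. Since these differ, Cohort and Grade are not independent.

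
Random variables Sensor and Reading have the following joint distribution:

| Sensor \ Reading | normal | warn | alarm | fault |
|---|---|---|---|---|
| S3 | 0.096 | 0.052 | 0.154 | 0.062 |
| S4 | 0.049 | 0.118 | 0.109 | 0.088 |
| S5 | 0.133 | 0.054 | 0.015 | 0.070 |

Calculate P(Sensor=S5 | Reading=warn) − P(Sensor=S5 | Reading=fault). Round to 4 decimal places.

P(Reading=warn) = 0.052 + 0.118 + 0.054 = 0.224; P(Sensor=S5 | Reading=warn) = 0.054/0.224 = 0.24107.
P(Reading=fault) = 0.062 + 0.088 + 0.070 = 0.220; P(Sensor=S5 | Reading=fault) = 0.070/0.220 = 0.31818.
Difference = -0.0771.

-0.0771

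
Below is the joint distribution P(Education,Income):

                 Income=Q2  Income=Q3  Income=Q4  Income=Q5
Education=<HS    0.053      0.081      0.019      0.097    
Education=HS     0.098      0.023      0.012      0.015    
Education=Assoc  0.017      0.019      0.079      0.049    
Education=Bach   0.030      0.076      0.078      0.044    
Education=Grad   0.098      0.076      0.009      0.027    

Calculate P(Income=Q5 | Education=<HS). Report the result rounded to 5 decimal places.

0.38800

P(Education=<HS) = 0.053 + 0.081 + 0.019 + 0.097 = 0.250.
P(Income=Q5 | Education=<HS) = 0.097/0.250 = 0.38800.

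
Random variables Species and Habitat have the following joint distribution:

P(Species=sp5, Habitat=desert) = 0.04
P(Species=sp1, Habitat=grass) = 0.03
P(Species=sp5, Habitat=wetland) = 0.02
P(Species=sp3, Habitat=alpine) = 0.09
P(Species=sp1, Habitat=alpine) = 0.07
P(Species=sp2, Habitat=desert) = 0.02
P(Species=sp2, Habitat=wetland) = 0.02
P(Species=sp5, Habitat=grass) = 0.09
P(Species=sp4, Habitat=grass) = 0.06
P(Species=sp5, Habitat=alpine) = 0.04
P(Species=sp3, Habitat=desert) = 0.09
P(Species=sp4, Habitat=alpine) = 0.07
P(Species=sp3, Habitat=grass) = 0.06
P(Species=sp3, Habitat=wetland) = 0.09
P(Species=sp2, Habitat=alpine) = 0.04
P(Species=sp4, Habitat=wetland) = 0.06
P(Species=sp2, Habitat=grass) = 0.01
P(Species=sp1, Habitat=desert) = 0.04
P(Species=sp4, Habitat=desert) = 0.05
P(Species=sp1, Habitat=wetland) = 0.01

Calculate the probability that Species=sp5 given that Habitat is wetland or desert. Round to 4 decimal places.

P(Habitat=wetland) = 0.01 + 0.02 + 0.09 + 0.06 + 0.02 = 0.20.
P(Habitat=desert) = 0.04 + 0.02 + 0.09 + 0.05 + 0.04 = 0.24.
P(Habitat ∈ {wetland, desert}) = 0.20 + 0.24 = 0.44; P(Species=sp5, Habitat ∈ {wetland, desert}) = 0.02 + 0.04 = 0.06.
P(Species=sp5 | Habitat ∈ {wetland, desert}) = 0.06/0.44 = 0.1364.

0.1364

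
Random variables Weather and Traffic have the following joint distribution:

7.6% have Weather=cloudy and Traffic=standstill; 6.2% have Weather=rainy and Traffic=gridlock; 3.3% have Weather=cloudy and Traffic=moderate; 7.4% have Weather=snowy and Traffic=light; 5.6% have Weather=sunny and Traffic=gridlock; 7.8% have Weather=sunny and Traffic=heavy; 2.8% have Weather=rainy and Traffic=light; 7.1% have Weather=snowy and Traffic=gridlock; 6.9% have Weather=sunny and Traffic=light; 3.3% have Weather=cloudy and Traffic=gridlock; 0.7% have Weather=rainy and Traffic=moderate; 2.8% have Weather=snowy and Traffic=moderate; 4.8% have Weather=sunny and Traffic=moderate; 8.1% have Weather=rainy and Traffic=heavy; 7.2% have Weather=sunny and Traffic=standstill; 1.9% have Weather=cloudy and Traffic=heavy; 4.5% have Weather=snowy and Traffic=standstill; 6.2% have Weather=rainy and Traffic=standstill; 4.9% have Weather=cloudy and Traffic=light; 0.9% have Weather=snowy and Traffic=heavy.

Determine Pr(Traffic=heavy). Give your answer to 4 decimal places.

0.1870

P(Traffic=heavy) = 0.078 + 0.019 + 0.081 + 0.009 = 0.187.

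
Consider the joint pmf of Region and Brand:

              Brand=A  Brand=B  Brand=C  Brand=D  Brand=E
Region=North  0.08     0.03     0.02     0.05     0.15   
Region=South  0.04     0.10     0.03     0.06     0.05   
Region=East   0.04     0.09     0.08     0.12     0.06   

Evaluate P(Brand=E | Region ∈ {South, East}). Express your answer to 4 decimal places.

0.1642

P(Region=South) = 0.04 + 0.10 + 0.03 + 0.06 + 0.05 = 0.28.
P(Region=East) = 0.04 + 0.09 + 0.08 + 0.12 + 0.06 = 0.39.
P(Region ∈ {South, East}) = 0.28 + 0.39 = 0.67; P(Brand=E, Region ∈ {South, East}) = 0.05 + 0.06 = 0.11.
P(Brand=E | Region ∈ {South, East}) = 0.11/0.67 = 0.1642.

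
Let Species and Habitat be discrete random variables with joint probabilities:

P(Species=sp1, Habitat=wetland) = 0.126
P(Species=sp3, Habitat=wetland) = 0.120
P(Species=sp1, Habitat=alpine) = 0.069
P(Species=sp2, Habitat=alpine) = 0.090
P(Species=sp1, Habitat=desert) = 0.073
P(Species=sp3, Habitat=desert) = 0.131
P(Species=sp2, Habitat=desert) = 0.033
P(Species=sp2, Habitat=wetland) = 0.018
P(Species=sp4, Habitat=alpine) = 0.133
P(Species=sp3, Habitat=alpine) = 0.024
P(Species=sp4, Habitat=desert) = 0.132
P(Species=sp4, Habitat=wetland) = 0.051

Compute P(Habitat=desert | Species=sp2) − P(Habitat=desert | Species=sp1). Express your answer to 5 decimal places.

P(Species=sp2) = 0.018 + 0.033 + 0.090 = 0.141; P(Habitat=desert | Species=sp2) = 0.033/0.141 = 0.234043.
P(Species=sp1) = 0.126 + 0.073 + 0.069 = 0.268; P(Habitat=desert | Species=sp1) = 0.073/0.268 = 0.272388.
Difference = -0.03835.

-0.03835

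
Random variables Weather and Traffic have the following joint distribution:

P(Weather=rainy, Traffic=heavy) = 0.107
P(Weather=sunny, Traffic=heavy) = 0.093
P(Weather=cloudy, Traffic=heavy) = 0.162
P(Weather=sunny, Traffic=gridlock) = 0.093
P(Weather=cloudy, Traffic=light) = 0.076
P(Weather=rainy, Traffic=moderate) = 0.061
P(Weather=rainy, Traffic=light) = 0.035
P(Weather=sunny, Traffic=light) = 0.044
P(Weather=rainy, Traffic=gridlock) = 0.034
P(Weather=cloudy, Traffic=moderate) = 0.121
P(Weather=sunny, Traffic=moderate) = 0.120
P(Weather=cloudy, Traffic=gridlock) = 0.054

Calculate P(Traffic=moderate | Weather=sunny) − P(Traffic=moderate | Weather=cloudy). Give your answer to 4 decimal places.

P(Weather=sunny) = 0.044 + 0.120 + 0.093 + 0.093 = 0.350; P(Traffic=moderate | Weather=sunny) = 0.120/0.350 = 0.34286.
P(Weather=cloudy) = 0.076 + 0.121 + 0.162 + 0.054 = 0.413; P(Traffic=moderate | Weather=cloudy) = 0.121/0.413 = 0.29298.
Difference = 0.0499.

0.0499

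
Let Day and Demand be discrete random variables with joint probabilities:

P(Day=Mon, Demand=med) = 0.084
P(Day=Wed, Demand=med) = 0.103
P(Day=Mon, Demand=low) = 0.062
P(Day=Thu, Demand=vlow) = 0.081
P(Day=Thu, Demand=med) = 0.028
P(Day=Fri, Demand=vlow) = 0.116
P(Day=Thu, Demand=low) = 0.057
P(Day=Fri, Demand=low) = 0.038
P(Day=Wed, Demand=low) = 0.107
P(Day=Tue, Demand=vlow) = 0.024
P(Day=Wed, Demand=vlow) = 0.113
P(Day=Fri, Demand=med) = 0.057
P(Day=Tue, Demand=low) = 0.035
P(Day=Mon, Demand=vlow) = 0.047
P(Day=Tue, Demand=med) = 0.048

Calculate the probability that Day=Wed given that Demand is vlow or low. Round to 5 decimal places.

P(Demand=vlow) = 0.047 + 0.024 + 0.113 + 0.081 + 0.116 = 0.381.
P(Demand=low) = 0.062 + 0.035 + 0.107 + 0.057 + 0.038 = 0.299.
P(Demand ∈ {vlow, low}) = 0.381 + 0.299 = 0.680; P(Day=Wed, Demand ∈ {vlow, low}) = 0.113 + 0.107 = 0.220.
P(Day=Wed | Demand ∈ {vlow, low}) = 0.220/0.680 = 0.32353.

0.32353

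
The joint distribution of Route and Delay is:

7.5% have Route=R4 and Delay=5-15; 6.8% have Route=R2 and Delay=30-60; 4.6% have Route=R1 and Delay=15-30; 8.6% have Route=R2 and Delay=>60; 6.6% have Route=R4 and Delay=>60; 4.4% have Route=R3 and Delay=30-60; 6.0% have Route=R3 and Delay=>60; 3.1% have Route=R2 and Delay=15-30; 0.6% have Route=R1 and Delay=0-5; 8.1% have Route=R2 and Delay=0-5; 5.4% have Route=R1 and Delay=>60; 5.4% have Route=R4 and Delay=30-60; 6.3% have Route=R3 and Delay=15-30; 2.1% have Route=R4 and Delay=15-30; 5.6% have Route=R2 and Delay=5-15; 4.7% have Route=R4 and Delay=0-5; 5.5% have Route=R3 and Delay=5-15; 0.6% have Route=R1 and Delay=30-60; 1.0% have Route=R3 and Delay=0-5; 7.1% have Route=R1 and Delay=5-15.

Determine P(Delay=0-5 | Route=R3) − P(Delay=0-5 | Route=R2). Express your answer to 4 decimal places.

-0.2084

P(Route=R3) = 0.010 + 0.055 + 0.063 + 0.044 + 0.060 = 0.232; P(Delay=0-5 | Route=R3) = 0.010/0.232 = 0.04310.
P(Route=R2) = 0.081 + 0.056 + 0.031 + 0.068 + 0.086 = 0.322; P(Delay=0-5 | Route=R2) = 0.081/0.322 = 0.25155.
Difference = -0.2084.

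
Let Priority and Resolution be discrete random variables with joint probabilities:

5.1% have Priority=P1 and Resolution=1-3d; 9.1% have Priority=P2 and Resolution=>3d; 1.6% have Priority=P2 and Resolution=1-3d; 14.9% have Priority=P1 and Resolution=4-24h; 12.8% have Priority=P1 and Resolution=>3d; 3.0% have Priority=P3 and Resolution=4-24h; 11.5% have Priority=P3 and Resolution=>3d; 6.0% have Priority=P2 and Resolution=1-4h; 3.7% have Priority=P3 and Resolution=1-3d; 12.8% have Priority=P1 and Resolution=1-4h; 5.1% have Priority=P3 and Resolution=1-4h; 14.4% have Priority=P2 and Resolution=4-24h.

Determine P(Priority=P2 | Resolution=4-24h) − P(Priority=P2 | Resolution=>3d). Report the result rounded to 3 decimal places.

0.173

P(Resolution=4-24h) = 0.149 + 0.144 + 0.030 = 0.323; P(Priority=P2 | Resolution=4-24h) = 0.144/0.323 = 0.4458.
P(Resolution=>3d) = 0.128 + 0.091 + 0.115 = 0.334; P(Priority=P2 | Resolution=>3d) = 0.091/0.334 = 0.2725.
Difference = 0.173.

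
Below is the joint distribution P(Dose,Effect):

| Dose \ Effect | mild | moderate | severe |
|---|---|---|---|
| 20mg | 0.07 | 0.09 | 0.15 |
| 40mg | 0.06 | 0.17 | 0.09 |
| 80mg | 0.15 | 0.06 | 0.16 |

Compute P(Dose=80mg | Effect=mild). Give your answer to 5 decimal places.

P(Effect=mild) = 0.07 + 0.06 + 0.15 = 0.28.
P(Dose=80mg | Effect=mild) = 0.15/0.28 = 0.53571.

0.53571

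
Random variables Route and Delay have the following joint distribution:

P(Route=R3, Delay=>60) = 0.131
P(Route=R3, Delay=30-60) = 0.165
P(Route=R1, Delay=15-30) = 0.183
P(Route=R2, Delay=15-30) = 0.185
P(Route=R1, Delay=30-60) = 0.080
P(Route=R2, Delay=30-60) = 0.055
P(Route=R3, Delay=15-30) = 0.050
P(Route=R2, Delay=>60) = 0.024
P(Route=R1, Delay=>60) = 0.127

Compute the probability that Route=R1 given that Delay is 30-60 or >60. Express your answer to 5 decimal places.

0.35567

P(Delay=30-60) = 0.080 + 0.055 + 0.165 = 0.300.
P(Delay=>60) = 0.127 + 0.024 + 0.131 = 0.282.
P(Delay ∈ {30-60, >60}) = 0.300 + 0.282 = 0.582; P(Route=R1, Delay ∈ {30-60, >60}) = 0.080 + 0.127 = 0.207.
P(Route=R1 | Delay ∈ {30-60, >60}) = 0.207/0.582 = 0.35567.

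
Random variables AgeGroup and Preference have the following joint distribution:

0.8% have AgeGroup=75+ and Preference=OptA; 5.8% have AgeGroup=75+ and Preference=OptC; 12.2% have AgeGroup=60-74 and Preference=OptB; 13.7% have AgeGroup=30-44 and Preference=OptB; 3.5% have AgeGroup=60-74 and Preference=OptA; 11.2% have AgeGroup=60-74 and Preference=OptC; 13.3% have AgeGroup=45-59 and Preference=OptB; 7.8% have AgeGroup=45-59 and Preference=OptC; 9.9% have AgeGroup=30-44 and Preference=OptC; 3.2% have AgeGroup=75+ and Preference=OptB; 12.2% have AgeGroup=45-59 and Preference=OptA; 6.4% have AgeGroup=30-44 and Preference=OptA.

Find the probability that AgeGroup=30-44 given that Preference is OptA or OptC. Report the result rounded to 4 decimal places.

0.2830

P(Preference=OptA) = 0.064 + 0.122 + 0.035 + 0.008 = 0.229.
P(Preference=OptC) = 0.099 + 0.078 + 0.112 + 0.058 = 0.347.
P(Preference ∈ {OptA, OptC}) = 0.229 + 0.347 = 0.576; P(AgeGroup=30-44, Preference ∈ {OptA, OptC}) = 0.064 + 0.099 = 0.163.
P(AgeGroup=30-44 | Preference ∈ {OptA, OptC}) = 0.163/0.576 = 0.2830.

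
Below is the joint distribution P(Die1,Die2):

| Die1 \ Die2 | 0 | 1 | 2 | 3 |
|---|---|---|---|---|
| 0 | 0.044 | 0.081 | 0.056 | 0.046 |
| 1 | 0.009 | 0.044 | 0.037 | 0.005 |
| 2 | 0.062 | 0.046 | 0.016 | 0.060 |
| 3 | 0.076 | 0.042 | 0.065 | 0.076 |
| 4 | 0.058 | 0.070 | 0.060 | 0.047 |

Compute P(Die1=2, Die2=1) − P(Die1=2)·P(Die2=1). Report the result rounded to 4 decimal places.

-0.0061

P(Die1=2) = 0.062 + 0.046 + 0.016 + 0.060 = 0.184.
P(Die2=1) = 0.081 + 0.044 + 0.046 + 0.042 + 0.070 = 0.283.
P(Die1=2, Die2=1) − P(Die1=2)P(Die2=1) = 0.046 − 0.184×0.283 = -0.0061.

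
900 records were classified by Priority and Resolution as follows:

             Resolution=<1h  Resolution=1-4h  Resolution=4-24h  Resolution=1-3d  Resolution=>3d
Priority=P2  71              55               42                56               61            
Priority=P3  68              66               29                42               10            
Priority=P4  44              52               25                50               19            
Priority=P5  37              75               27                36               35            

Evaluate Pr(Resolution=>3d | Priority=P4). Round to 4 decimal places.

Total with Priority=P4: 44 + 52 + 25 + 50 + 19 = 190.
P(Resolution=>3d | Priority=P4) = 19/190 = 0.1000.

0.1000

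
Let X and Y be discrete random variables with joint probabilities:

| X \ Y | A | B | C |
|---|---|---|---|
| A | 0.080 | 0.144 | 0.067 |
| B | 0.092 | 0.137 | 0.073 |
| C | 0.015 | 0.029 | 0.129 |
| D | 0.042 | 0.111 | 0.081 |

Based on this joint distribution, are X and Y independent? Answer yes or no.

no

P(X=C) = 0.173 and P(Y=C) = 0.350, so their product is 0.06055, but P(X=C, Y=C) = 0.129. Since these differ, X and Y are not independent.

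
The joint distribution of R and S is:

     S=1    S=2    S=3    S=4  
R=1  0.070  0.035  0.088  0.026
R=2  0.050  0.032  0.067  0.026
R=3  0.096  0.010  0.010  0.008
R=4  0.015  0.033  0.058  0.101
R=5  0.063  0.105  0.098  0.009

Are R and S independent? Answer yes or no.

no

P(R=4) = 0.207 and P(S=4) = 0.170, so their product is 0.03519, but P(R=4, S=4) = 0.101. Since these differ, R and S are not independent.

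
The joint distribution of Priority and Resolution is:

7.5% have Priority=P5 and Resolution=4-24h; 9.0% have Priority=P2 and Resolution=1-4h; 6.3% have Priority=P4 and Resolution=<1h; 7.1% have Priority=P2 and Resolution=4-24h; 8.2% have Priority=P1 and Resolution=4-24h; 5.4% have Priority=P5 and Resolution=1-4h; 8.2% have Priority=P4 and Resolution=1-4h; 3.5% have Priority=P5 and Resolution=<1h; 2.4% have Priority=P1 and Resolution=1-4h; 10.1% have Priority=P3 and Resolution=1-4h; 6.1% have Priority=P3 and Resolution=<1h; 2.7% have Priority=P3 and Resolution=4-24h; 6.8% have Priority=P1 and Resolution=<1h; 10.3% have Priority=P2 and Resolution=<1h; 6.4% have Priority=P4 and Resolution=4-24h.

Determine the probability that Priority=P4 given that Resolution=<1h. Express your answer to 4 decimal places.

0.1909

P(Resolution=<1h) = 0.068 + 0.103 + 0.061 + 0.063 + 0.035 = 0.330.
P(Priority=P4 | Resolution=<1h) = 0.063/0.330 = 0.1909.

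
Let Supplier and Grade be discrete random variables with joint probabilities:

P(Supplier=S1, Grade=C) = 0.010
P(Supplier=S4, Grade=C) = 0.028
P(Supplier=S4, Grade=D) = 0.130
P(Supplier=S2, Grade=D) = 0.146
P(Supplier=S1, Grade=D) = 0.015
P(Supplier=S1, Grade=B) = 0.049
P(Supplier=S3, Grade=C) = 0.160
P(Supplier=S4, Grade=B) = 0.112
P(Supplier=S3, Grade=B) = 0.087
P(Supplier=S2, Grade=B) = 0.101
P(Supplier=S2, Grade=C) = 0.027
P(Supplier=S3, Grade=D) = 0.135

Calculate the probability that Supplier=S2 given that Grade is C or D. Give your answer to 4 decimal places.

0.2657

P(Grade=C) = 0.010 + 0.027 + 0.160 + 0.028 = 0.225.
P(Grade=D) = 0.015 + 0.146 + 0.135 + 0.130 = 0.426.
P(Grade ∈ {C, D}) = 0.225 + 0.426 = 0.651; P(Supplier=S2, Grade ∈ {C, D}) = 0.027 + 0.146 = 0.173.
P(Supplier=S2 | Grade ∈ {C, D}) = 0.173/0.651 = 0.2657.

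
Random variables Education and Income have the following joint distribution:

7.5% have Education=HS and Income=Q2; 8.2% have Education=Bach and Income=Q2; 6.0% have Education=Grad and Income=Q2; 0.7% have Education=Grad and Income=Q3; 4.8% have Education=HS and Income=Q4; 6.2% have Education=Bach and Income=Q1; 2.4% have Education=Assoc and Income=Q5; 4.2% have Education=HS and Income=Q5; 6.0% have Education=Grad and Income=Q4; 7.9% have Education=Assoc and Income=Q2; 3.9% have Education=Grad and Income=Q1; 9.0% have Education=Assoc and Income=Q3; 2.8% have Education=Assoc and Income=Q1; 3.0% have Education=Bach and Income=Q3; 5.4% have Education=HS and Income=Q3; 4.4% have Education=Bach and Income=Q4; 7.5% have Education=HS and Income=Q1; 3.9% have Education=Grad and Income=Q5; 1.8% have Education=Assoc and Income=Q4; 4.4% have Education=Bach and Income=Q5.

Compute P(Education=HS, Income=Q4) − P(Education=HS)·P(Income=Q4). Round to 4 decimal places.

P(Education=HS) = 0.075 + 0.075 + 0.054 + 0.048 + 0.042 = 0.294.
P(Income=Q4) = 0.048 + 0.018 + 0.044 + 0.060 = 0.170.
P(Education=HS, Income=Q4) − P(Education=HS)P(Income=Q4) = 0.048 − 0.294×0.170 = -0.0020.

-0.0020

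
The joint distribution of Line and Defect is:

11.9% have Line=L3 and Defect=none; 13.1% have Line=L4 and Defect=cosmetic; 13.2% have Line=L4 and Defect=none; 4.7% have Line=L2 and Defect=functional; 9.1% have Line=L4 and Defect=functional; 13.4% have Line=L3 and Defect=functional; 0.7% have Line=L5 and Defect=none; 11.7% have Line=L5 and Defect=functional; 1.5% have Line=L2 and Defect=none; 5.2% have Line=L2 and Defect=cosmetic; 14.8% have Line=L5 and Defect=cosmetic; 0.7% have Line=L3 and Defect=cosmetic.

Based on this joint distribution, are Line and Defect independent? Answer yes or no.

P(Line=L3) = 0.260 and P(Defect=cosmetic) = 0.338, so their product is 0.08788, but P(Line=L3, Defect=cosmetic) = 0.007. Since these differ, Line and Defect are not independent.

no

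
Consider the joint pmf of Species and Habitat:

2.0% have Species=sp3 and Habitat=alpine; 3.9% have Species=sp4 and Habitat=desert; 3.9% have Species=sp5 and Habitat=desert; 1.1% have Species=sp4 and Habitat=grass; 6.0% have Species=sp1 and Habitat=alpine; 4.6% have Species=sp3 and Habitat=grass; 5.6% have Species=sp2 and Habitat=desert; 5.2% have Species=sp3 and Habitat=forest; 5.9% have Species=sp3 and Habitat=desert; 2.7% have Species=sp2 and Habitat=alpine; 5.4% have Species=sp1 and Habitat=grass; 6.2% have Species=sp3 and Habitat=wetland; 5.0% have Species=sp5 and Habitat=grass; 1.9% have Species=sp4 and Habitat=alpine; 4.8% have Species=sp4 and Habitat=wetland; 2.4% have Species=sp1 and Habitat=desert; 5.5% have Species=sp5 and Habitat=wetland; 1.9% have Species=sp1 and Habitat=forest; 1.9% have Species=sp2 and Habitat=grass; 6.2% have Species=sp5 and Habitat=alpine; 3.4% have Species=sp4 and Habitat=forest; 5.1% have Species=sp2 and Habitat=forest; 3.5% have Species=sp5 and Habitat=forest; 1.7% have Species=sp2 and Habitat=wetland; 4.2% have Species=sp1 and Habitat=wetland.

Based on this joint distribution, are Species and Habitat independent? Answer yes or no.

P(Species=sp3) = 0.239 and P(Habitat=alpine) = 0.188, so their product is 0.04493, but P(Species=sp3, Habitat=alpine) = 0.020. Since these differ, Species and Habitat are not independent.

no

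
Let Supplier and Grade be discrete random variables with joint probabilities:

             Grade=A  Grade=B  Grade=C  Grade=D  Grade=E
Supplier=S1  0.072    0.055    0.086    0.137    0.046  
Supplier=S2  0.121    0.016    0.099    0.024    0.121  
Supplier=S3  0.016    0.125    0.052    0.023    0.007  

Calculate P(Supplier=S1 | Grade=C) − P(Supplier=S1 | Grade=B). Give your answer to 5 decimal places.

0.08226

P(Grade=C) = 0.086 + 0.099 + 0.052 = 0.237; P(Supplier=S1 | Grade=C) = 0.086/0.237 = 0.362869.
P(Grade=B) = 0.055 + 0.016 + 0.125 = 0.196; P(Supplier=S1 | Grade=B) = 0.055/0.196 = 0.280612.
Difference = 0.08226.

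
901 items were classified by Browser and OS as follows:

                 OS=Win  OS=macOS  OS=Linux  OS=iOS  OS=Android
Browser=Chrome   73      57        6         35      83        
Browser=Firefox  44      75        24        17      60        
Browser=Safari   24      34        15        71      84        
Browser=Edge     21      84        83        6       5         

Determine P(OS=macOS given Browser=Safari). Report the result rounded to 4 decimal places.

Total with Browser=Safari: 24 + 34 + 15 + 71 + 84 = 228.
P(OS=macOS | Browser=Safari) = 34/228 = 0.1491.

0.1491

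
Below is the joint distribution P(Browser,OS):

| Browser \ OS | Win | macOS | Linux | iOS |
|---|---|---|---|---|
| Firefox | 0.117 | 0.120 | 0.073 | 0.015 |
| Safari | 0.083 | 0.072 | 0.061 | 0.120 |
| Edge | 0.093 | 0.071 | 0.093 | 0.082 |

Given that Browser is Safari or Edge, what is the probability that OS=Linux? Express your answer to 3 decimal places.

0.228

P(Browser=Safari) = 0.083 + 0.072 + 0.061 + 0.120 = 0.336.
P(Browser=Edge) = 0.093 + 0.071 + 0.093 + 0.082 = 0.339.
P(Browser ∈ {Safari, Edge}) = 0.336 + 0.339 = 0.675; P(OS=Linux, Browser ∈ {Safari, Edge}) = 0.061 + 0.093 = 0.154.
P(OS=Linux | Browser ∈ {Safari, Edge}) = 0.154/0.675 = 0.228.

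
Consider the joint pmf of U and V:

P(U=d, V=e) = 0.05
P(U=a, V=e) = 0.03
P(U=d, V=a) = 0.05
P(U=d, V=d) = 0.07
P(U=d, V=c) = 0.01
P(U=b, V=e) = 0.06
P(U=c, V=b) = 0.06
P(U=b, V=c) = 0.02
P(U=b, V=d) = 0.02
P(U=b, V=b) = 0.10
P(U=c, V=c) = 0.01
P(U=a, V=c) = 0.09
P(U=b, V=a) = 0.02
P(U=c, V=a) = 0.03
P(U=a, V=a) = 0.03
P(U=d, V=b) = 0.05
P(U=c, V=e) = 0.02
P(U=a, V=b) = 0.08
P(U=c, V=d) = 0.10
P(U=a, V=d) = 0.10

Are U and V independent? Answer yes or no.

no

P(U=a) = 0.33 and P(V=c) = 0.13, so their product is 0.0429, but P(U=a, V=c) = 0.09. Since these differ, U and V are not independent.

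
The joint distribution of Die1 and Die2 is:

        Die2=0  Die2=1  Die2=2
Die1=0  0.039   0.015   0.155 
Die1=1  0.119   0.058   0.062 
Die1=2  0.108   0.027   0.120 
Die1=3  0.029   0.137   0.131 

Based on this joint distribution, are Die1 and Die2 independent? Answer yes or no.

P(Die1=3) = 0.297 and P(Die2=1) = 0.237, so their product is 0.07039, but P(Die1=3, Die2=1) = 0.137. Since these differ, Die1 and Die2 are not independent.

no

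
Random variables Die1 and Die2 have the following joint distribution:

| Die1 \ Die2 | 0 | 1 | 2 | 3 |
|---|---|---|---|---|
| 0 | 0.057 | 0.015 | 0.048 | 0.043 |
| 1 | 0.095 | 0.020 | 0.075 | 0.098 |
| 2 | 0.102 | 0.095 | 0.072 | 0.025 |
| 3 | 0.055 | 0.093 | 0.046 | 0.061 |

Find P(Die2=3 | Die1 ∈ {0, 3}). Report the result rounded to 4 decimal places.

0.2488

P(Die1=0) = 0.057 + 0.015 + 0.048 + 0.043 = 0.163.
P(Die1=3) = 0.055 + 0.093 + 0.046 + 0.061 = 0.255.
P(Die1 ∈ {0, 3}) = 0.163 + 0.255 = 0.418; P(Die2=3, Die1 ∈ {0, 3}) = 0.043 + 0.061 = 0.104.
P(Die2=3 | Die1 ∈ {0, 3}) = 0.104/0.418 = 0.2488.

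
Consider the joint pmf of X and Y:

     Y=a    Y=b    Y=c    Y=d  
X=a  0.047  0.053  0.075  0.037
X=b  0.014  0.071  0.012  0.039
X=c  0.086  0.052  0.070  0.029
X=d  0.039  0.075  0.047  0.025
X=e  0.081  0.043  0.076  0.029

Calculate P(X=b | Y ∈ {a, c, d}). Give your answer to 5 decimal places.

P(Y=a) = 0.047 + 0.014 + 0.086 + 0.039 + 0.081 = 0.267.
P(Y=c) = 0.075 + 0.012 + 0.070 + 0.047 + 0.076 = 0.280.
P(Y=d) = 0.037 + 0.039 + 0.029 + 0.025 + 0.029 = 0.159.
P(Y ∈ {a, c, d}) = 0.267 + 0.280 + 0.159 = 0.706; P(X=b, Y ∈ {a, c, d}) = 0.014 + 0.012 + 0.039 = 0.065.
P(X=b | Y ∈ {a, c, d}) = 0.065/0.706 = 0.09207.

0.09207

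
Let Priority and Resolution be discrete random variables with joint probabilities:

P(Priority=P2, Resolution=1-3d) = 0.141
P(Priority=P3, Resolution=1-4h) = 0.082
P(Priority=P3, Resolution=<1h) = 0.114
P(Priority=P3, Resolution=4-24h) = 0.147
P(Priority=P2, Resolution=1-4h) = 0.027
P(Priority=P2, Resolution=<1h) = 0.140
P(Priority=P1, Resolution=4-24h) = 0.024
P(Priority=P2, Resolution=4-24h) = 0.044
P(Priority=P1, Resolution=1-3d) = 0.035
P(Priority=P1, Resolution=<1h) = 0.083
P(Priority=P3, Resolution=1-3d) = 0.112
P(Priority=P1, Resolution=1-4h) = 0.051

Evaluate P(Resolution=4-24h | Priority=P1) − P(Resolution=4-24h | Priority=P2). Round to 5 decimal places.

-0.00065

P(Priority=P1) = 0.083 + 0.051 + 0.024 + 0.035 = 0.193; P(Resolution=4-24h | Priority=P1) = 0.024/0.193 = 0.124352.
P(Priority=P2) = 0.140 + 0.027 + 0.044 + 0.141 = 0.352; P(Resolution=4-24h | Priority=P2) = 0.044/0.352 = 0.125000.
Difference = -0.00065.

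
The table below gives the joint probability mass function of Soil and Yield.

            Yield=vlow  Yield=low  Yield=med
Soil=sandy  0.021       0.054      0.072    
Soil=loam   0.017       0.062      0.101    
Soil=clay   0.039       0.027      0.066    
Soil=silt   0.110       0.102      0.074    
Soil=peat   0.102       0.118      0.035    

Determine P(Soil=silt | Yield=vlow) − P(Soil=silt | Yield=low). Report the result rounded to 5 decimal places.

P(Yield=vlow) = 0.021 + 0.017 + 0.039 + 0.110 + 0.102 = 0.289; P(Soil=silt | Yield=vlow) = 0.110/0.289 = 0.380623.
P(Yield=low) = 0.054 + 0.062 + 0.027 + 0.102 + 0.118 = 0.363; P(Soil=silt | Yield=low) = 0.102/0.363 = 0.280992.
Difference = 0.09963.

0.09963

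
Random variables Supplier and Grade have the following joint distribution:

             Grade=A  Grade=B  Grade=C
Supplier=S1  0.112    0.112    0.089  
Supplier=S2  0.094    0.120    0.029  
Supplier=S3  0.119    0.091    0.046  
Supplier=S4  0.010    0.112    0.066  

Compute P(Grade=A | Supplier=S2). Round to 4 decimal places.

0.3868

P(Supplier=S2) = 0.094 + 0.120 + 0.029 = 0.243.
P(Grade=A | Supplier=S2) = 0.094/0.243 = 0.3868.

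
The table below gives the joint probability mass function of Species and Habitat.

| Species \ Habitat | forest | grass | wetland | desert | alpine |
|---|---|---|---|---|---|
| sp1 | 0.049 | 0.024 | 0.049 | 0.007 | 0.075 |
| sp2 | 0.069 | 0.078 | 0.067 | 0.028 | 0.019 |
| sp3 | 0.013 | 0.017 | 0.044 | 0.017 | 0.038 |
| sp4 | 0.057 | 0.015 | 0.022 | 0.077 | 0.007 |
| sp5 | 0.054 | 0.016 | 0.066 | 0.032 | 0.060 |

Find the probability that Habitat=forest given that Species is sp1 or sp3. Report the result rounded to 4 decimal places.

0.1862

P(Species=sp1) = 0.049 + 0.024 + 0.049 + 0.007 + 0.075 = 0.204.
P(Species=sp3) = 0.013 + 0.017 + 0.044 + 0.017 + 0.038 = 0.129.
P(Species ∈ {sp1, sp3}) = 0.204 + 0.129 = 0.333; P(Habitat=forest, Species ∈ {sp1, sp3}) = 0.049 + 0.013 = 0.062.
P(Habitat=forest | Species ∈ {sp1, sp3}) = 0.062/0.333 = 0.1862.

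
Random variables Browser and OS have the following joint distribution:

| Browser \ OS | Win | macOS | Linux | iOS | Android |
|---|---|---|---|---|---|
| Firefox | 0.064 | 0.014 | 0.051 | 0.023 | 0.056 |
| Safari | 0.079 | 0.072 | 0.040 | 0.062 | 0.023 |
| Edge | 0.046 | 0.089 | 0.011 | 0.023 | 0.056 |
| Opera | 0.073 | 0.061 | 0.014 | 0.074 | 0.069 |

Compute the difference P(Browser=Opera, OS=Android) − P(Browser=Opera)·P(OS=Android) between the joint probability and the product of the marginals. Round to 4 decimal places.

P(Browser=Opera) = 0.073 + 0.061 + 0.014 + 0.074 + 0.069 = 0.291.
P(OS=Android) = 0.056 + 0.023 + 0.056 + 0.069 = 0.204.
P(Browser=Opera, OS=Android) − P(Browser=Opera)P(OS=Android) = 0.069 − 0.291×0.204 = 0.0096.

0.0096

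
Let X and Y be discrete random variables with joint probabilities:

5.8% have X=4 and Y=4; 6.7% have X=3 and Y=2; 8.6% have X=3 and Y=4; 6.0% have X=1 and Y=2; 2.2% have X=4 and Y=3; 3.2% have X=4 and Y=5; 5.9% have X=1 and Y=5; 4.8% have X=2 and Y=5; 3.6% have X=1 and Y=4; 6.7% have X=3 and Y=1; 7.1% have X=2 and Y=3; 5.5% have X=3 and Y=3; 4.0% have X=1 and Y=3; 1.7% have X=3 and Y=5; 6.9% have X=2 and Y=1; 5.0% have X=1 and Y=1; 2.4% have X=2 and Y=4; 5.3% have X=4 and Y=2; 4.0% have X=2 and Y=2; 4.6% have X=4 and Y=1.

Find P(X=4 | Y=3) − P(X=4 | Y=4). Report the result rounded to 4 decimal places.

-0.1673

P(Y=3) = 0.040 + 0.071 + 0.055 + 0.022 = 0.188; P(X=4 | Y=3) = 0.022/0.188 = 0.11702.
P(Y=4) = 0.036 + 0.024 + 0.086 + 0.058 = 0.204; P(X=4 | Y=4) = 0.058/0.204 = 0.28431.
Difference = -0.1673.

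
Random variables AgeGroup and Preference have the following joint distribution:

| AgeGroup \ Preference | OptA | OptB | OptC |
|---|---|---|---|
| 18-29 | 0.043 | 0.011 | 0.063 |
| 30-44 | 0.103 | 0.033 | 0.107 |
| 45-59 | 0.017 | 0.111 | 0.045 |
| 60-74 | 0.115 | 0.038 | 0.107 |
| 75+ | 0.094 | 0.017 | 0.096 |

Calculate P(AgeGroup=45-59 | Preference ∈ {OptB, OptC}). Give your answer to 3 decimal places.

P(Preference=OptB) = 0.011 + 0.033 + 0.111 + 0.038 + 0.017 = 0.210.
P(Preference=OptC) = 0.063 + 0.107 + 0.045 + 0.107 + 0.096 = 0.418.
P(Preference ∈ {OptB, OptC}) = 0.210 + 0.418 = 0.628; P(AgeGroup=45-59, Preference ∈ {OptB, OptC}) = 0.111 + 0.045 = 0.156.
P(AgeGroup=45-59 | Preference ∈ {OptB, OptC}) = 0.156/0.628 = 0.248.

0.248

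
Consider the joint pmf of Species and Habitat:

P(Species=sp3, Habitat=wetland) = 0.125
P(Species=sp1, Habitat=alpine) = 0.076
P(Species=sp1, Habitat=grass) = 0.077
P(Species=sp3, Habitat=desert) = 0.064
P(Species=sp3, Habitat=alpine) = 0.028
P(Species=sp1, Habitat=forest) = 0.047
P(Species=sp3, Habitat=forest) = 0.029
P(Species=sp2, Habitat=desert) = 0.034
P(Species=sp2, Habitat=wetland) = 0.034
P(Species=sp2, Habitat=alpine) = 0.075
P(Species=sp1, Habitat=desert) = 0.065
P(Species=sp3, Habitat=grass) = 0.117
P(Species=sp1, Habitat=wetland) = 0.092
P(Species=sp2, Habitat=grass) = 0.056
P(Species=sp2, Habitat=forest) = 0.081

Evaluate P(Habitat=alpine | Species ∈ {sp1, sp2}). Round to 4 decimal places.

0.2370

P(Species=sp1) = 0.047 + 0.077 + 0.092 + 0.065 + 0.076 = 0.357.
P(Species=sp2) = 0.081 + 0.056 + 0.034 + 0.034 + 0.075 = 0.280.
P(Species ∈ {sp1, sp2}) = 0.357 + 0.280 = 0.637; P(Habitat=alpine, Species ∈ {sp1, sp2}) = 0.076 + 0.075 = 0.151.
P(Habitat=alpine | Species ∈ {sp1, sp2}) = 0.151/0.637 = 0.2370.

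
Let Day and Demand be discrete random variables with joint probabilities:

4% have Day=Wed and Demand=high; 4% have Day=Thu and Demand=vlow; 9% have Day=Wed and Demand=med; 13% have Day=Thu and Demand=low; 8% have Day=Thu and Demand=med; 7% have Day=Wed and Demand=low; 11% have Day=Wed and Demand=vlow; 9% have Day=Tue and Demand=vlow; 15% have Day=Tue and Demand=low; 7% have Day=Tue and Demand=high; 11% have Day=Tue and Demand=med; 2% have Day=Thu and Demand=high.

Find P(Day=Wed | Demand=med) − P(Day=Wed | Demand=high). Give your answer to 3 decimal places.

P(Demand=med) = 0.11 + 0.09 + 0.08 = 0.28; P(Day=Wed | Demand=med) = 0.09/0.28 = 0.3214.
P(Demand=high) = 0.07 + 0.04 + 0.02 = 0.13; P(Day=Wed | Demand=high) = 0.04/0.13 = 0.3077.
Difference = 0.014.

0.014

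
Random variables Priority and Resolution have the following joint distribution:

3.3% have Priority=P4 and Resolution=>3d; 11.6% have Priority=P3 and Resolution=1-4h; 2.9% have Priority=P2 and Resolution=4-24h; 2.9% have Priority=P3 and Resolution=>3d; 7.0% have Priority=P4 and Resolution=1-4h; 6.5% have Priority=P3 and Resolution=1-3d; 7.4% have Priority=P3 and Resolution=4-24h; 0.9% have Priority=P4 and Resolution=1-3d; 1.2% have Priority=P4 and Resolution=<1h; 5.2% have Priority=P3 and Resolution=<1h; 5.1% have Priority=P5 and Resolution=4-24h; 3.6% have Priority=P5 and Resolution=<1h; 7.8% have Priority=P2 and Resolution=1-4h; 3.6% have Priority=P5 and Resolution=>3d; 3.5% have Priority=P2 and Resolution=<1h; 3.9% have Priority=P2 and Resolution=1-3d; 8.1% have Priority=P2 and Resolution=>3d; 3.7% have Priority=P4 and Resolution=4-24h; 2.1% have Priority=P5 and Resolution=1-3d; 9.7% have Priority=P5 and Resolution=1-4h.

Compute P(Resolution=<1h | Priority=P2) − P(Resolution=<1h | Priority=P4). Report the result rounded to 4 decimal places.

P(Priority=P2) = 0.035 + 0.078 + 0.029 + 0.039 + 0.081 = 0.262; P(Resolution=<1h | Priority=P2) = 0.035/0.262 = 0.13359.
P(Priority=P4) = 0.012 + 0.070 + 0.037 + 0.009 + 0.033 = 0.161; P(Resolution=<1h | Priority=P4) = 0.012/0.161 = 0.07453.
Difference = 0.0591.

0.0591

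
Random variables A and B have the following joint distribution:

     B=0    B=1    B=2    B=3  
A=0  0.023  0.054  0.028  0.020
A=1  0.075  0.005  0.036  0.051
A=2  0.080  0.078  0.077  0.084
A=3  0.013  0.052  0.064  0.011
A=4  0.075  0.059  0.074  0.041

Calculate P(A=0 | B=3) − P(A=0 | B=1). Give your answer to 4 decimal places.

P(B=3) = 0.020 + 0.051 + 0.084 + 0.011 + 0.041 = 0.207; P(A=0 | B=3) = 0.020/0.207 = 0.09662.
P(B=1) = 0.054 + 0.005 + 0.078 + 0.052 + 0.059 = 0.248; P(A=0 | B=1) = 0.054/0.248 = 0.21774.
Difference = -0.1211.

-0.1211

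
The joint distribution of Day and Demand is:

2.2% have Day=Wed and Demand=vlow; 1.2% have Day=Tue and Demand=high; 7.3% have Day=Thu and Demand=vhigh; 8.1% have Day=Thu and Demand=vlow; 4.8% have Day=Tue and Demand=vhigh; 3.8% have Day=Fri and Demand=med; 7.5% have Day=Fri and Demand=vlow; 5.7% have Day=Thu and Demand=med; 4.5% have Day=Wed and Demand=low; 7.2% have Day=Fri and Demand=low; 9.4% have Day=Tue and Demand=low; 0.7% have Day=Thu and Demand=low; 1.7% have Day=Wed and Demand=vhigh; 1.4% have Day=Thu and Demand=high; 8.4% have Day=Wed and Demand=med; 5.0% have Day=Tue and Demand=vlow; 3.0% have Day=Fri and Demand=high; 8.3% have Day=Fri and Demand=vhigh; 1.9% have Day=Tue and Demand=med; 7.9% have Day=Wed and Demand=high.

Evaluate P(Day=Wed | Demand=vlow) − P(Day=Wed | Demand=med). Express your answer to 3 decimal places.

P(Demand=vlow) = 0.050 + 0.022 + 0.081 + 0.075 = 0.228; P(Day=Wed | Demand=vlow) = 0.022/0.228 = 0.0965.
P(Demand=med) = 0.019 + 0.084 + 0.057 + 0.038 = 0.198; P(Day=Wed | Demand=med) = 0.084/0.198 = 0.4242.
Difference = -0.328.

-0.328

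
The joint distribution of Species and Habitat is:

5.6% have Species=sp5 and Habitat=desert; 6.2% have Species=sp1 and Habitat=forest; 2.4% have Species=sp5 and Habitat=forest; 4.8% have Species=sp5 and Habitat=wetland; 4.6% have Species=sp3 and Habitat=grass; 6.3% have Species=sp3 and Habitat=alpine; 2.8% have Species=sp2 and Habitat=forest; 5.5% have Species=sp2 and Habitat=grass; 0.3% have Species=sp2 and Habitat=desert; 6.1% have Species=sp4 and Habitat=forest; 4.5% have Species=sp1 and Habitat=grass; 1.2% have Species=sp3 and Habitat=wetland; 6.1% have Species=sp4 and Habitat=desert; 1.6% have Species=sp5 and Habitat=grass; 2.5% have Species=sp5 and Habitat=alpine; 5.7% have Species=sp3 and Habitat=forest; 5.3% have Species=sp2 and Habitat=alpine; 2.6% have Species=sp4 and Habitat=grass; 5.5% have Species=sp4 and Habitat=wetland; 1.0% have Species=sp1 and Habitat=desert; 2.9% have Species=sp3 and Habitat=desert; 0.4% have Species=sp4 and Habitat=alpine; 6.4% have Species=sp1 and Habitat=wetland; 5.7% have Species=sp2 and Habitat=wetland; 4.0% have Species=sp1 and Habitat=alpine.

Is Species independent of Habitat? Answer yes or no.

P(Species=sp3) = 0.207 and P(Habitat=wetland) = 0.236, so their product is 0.04885, but P(Species=sp3, Habitat=wetland) = 0.012. Since these differ, Species and Habitat are not independent.

no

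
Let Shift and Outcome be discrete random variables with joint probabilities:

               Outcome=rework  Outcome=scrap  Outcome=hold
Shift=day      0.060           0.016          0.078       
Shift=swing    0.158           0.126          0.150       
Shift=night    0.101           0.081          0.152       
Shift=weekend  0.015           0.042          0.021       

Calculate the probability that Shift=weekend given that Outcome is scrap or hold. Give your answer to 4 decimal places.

0.0946

P(Outcome=scrap) = 0.016 + 0.126 + 0.081 + 0.042 = 0.265.
P(Outcome=hold) = 0.078 + 0.150 + 0.152 + 0.021 = 0.401.
P(Outcome ∈ {scrap, hold}) = 0.265 + 0.401 = 0.666; P(Shift=weekend, Outcome ∈ {scrap, hold}) = 0.042 + 0.021 = 0.063.
P(Shift=weekend | Outcome ∈ {scrap, hold}) = 0.063/0.666 = 0.0946.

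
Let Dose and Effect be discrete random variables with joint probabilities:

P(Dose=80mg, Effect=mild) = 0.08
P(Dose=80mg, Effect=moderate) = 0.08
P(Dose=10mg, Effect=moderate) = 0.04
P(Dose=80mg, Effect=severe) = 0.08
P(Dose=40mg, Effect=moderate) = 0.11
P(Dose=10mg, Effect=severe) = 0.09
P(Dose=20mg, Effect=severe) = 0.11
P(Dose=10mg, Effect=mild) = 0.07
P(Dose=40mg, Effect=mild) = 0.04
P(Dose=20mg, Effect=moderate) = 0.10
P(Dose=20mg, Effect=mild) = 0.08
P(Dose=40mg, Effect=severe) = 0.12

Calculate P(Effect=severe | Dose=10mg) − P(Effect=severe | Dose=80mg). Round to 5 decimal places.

P(Dose=10mg) = 0.07 + 0.04 + 0.09 = 0.20; P(Effect=severe | Dose=10mg) = 0.09/0.20 = 0.450000.
P(Dose=80mg) = 0.08 + 0.08 + 0.08 = 0.24; P(Effect=severe | Dose=80mg) = 0.08/0.24 = 0.333333.
Difference = 0.11667.

0.11667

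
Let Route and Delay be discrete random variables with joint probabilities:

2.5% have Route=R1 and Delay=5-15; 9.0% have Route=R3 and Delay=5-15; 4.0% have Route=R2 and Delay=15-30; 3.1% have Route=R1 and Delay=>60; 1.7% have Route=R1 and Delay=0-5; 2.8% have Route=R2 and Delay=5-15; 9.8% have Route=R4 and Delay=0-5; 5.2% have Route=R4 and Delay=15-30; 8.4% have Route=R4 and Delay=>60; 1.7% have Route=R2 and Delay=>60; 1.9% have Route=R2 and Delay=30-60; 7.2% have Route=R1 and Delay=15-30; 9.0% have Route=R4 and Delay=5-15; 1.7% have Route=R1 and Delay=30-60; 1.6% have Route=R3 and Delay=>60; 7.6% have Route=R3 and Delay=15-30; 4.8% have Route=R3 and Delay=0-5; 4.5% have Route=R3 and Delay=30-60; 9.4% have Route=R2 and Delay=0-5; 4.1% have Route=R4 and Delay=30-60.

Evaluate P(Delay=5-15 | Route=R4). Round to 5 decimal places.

0.24658

P(Route=R4) = 0.098 + 0.090 + 0.052 + 0.041 + 0.084 = 0.365.
P(Delay=5-15 | Route=R4) = 0.090/0.365 = 0.24658.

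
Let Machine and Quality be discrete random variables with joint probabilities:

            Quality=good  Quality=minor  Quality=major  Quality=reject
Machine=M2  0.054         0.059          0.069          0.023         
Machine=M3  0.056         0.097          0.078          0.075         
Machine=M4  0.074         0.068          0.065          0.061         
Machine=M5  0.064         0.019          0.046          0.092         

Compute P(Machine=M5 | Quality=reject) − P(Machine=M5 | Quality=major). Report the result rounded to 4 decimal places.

P(Quality=reject) = 0.023 + 0.075 + 0.061 + 0.092 = 0.251; P(Machine=M5 | Quality=reject) = 0.092/0.251 = 0.36653.
P(Quality=major) = 0.069 + 0.078 + 0.065 + 0.046 = 0.258; P(Machine=M5 | Quality=major) = 0.046/0.258 = 0.17829.
Difference = 0.1882.

0.1882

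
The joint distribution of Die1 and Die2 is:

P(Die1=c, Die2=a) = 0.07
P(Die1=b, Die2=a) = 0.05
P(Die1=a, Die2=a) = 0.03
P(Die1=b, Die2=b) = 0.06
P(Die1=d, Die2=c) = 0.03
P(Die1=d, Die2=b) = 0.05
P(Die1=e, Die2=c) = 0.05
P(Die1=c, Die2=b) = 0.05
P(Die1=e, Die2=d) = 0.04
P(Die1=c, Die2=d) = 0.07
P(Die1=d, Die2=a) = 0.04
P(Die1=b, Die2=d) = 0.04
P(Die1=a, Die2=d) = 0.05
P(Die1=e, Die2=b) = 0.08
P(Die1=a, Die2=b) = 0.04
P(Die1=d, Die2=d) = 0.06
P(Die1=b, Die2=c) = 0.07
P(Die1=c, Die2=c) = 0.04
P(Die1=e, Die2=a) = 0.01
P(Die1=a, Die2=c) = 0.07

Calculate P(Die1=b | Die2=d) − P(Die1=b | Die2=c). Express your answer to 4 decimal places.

-0.1154

P(Die2=d) = 0.05 + 0.04 + 0.07 + 0.06 + 0.04 = 0.26; P(Die1=b | Die2=d) = 0.04/0.26 = 0.15385.
P(Die2=c) = 0.07 + 0.07 + 0.04 + 0.03 + 0.05 = 0.26; P(Die1=b | Die2=c) = 0.07/0.26 = 0.26923.
Difference = -0.1154.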